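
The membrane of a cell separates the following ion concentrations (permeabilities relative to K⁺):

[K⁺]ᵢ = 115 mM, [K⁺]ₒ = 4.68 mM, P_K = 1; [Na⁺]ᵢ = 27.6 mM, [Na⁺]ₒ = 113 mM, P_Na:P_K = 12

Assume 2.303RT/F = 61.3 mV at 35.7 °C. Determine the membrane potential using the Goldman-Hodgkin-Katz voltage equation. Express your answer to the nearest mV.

30 mV

Vm = 61.3 · log₁₀[(Σ P·[cation]ₒ + Σ P·[anion]ᵢ) / (Σ P·[cation]ᵢ + Σ P·[anion]ₒ)]
Numerator = 1×4.68 + 12×113 = 1361
Denominator = 1×115 + 12×27.6 = 446.2
Vm = 61.3 · log₁₀(3.0495) = 61.3 × (0.4842) = 29.68 mV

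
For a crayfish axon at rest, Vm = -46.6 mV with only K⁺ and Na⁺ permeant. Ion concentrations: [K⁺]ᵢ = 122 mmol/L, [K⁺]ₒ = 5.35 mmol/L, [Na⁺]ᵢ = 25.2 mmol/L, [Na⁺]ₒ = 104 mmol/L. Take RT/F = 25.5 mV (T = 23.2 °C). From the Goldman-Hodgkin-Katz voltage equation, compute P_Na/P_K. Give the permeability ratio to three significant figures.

0.143

Let α = P_Na/P_K. GHK: Vm = 25.5·ln[(Kₒ + α·Naₒ)/(Kᵢ + α·Naᵢ)].
e^(Vm/25.5) = e^(-46.6/25.5) = 0.16082
So 0.16082·(Kᵢ + α·Naᵢ) = Kₒ + α·Naₒ → α = (0.16082·122.0 − 5.35) / (104.0 − 0.16082·25.2)
α = (19.62 − 5.35) / (104.0 − 4.053) = 14.27/99.95 = 0.1428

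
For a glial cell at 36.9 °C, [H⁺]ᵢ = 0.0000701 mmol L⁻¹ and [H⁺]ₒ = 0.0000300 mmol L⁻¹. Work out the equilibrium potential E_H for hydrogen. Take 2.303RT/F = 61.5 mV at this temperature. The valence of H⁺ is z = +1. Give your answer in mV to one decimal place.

E = (61.5/z) · log₁₀([H⁺]_out/[H⁺]_in) with z = +1.
= (61.5/1) · log₁₀(0.0000300/0.0000701) = 61.50 · log₁₀(0.428)
= 61.50 · (-0.3686) = -22.67 mV

-22.7 mV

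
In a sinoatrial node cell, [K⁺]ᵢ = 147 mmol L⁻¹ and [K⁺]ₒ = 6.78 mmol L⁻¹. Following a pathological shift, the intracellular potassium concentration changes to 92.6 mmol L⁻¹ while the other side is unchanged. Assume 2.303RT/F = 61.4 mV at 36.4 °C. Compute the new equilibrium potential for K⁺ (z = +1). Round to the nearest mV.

After the shift: [K⁺]_out = 6.78, [K⁺]_in = 92.6 mmol L⁻¹.
E_new = (61.4/1)·log₁₀(6.78/92.6) = 61.40 · (-1.1354) = -69.71 mV

-70 mV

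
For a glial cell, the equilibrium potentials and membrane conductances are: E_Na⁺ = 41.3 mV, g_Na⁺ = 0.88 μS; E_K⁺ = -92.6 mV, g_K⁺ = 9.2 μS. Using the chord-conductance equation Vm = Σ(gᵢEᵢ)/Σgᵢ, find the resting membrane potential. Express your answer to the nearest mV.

-81 mV

Σ gᵢEᵢ = 0.88·(41.3) + 9.2·(-92.6) = -815.58
Σ gᵢ = 0.88 + 9.2 = 10.08
Vm = -815.58 / 10.08 = -80.91 mV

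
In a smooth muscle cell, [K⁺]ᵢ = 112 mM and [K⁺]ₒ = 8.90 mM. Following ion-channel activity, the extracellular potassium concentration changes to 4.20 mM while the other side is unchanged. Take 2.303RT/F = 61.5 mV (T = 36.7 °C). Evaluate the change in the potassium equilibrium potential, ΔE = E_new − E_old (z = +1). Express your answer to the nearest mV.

E_old = (61.5/1)·log₁₀(8.90/112) = -67.64 mV
E_new = (61.5/1)·log₁₀(4.20/112) = -87.70 mV
ΔE = -87.70 − (-67.64) = -20.06 mV

-20 mV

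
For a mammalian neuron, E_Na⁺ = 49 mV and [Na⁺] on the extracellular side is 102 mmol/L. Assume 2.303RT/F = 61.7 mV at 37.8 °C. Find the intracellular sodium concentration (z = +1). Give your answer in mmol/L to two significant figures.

16 mmol/L

Nernst: E = (61.7/1) · log₁₀([out]/[in]), so log₁₀([out]/[in]) = 49.0 × 1 / 61.7 = 0.7942.
[out]/[in] = 10^(0.7942) = 6.225.
[in] = 102 / 6.225 = 16.38 mmol/L.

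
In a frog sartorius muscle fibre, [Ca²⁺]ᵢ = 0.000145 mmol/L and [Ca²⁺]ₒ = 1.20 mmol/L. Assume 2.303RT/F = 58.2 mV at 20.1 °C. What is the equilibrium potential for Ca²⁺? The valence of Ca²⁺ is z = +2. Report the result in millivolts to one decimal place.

114.0 mV

E = (58.2/z) · log₁₀([Ca²⁺]_out/[Ca²⁺]_in) with z = +2.
= (58.2/2) · log₁₀(1.20/0.000145) = 29.10 · log₁₀(8276)
= 29.10 · (3.9178) = 114.01 mV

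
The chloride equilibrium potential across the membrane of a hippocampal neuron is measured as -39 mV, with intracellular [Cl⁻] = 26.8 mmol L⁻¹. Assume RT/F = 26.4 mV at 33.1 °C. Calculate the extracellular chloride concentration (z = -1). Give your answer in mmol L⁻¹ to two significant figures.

120 mmol L⁻¹

Nernst: E = (26.4/-1) · ln([out]/[in]), so ln([out]/[in]) = -39.0 × -1 / 26.4 = 1.4773.
[out]/[in] = e^(1.4773) = 4.381.
[out] = 4.381 × 26.8 = 117.4 mmol L⁻¹.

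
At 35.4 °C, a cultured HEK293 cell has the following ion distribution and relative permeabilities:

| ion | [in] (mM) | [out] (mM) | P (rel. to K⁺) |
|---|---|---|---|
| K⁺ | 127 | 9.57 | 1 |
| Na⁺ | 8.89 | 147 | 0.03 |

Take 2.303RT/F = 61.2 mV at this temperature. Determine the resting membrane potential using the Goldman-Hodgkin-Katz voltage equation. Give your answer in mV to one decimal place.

-58.7 mV

Vm = 61.2 · log₁₀[(Σ P·[cation]ₒ + Σ P·[anion]ᵢ) / (Σ P·[cation]ᵢ + Σ P·[anion]ₒ)]
Numerator = 1×9.57 + 0.03×147 = 13.98
Denominator = 1×127 + 0.03×8.89 = 127.3
Vm = 61.2 · log₁₀(0.10985) = 61.2 × (-0.9592) = -58.70 mV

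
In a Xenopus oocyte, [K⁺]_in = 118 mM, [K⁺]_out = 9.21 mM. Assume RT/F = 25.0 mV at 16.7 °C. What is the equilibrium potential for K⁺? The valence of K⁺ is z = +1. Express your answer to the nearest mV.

E = (25.0/z) · ln([K⁺]_out/[K⁺]_in) with z = +1.
= (25.0/1) · ln(9.21/118) = 25.00 · ln(0.07805)
= 25.00 · (-2.5504) = -63.76 mV

-64 mV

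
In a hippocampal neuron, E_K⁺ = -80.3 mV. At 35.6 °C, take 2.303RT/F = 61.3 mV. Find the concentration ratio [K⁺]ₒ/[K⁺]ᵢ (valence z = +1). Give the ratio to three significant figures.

0.0490

log₁₀([out]/[in]) = E·z/(61.3) = -80.3 × 1 / 61.3 = -1.3100
[out]/[in] = 10^(-1.3100) = 0.04898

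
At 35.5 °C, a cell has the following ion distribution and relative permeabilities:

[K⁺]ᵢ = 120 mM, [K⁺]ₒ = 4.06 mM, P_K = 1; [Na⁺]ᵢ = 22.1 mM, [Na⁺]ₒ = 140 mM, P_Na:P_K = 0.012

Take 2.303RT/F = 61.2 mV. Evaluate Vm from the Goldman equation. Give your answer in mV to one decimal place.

Vm = 61.2 · log₁₀[(Σ P·[cation]ₒ + Σ P·[anion]ᵢ) / (Σ P·[cation]ᵢ + Σ P·[anion]ₒ)]
Numerator = 1×4.06 + 0.012×140 = 5.74
Denominator = 1×120 + 0.012×22.1 = 120.3
Vm = 61.2 · log₁₀(0.047728) = 61.2 × (-1.3212) = -80.86 mV

-80.9 mV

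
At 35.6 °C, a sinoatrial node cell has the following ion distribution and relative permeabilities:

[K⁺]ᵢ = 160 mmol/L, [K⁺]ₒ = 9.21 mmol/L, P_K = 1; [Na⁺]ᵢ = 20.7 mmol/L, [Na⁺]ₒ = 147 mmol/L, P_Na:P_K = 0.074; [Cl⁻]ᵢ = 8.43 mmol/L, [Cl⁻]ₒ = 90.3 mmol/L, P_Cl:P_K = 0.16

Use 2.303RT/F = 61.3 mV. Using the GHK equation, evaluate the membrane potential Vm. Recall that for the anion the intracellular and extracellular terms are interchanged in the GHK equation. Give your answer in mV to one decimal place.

Vm = 61.3 · log₁₀[(Σ P·[cation]ₒ + Σ P·[anion]ᵢ) / (Σ P·[cation]ᵢ + Σ P·[anion]ₒ)]
Numerator = 1×9.21 + 0.074×147 + 0.16×8.43 = 21.44
Denominator = 1×160 + 0.074×20.7 + 0.16×90.3 = 176
Vm = 61.3 · log₁₀(0.12181) = 61.3 × (-0.9143) = -56.05 mV

-56.0 mV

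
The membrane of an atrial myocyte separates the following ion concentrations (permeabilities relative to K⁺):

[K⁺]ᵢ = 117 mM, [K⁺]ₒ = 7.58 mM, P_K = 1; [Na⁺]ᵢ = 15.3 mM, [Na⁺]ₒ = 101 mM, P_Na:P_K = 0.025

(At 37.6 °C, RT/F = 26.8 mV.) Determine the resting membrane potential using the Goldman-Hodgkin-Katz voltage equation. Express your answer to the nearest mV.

Vm = 26.8 · ln[(Σ P·[cation]ₒ + Σ P·[anion]ᵢ) / (Σ P·[cation]ᵢ + Σ P·[anion]ₒ)]
Numerator = 1×7.58 + 0.025×101 = 10.11
Denominator = 1×117 + 0.025×15.3 = 117.4
Vm = 26.8 · ln(0.086086) = 26.8 × (-2.4524) = -65.72 mV

-66 mV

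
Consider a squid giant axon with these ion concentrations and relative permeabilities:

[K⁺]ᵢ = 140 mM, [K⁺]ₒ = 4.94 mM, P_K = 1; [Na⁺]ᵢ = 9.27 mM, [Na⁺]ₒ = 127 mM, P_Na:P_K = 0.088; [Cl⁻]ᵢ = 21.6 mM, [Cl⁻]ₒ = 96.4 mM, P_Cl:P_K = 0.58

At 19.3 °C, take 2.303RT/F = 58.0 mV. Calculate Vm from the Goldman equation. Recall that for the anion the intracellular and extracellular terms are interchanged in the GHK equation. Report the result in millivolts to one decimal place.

Vm = 58.0 · log₁₀[(Σ P·[cation]ₒ + Σ P·[anion]ᵢ) / (Σ P·[cation]ᵢ + Σ P·[anion]ₒ)]
Numerator = 1×4.94 + 0.088×127 + 0.58×21.6 = 28.64
Denominator = 1×140 + 0.088×9.27 + 0.58×96.4 = 196.7
Vm = 58.0 · log₁₀(0.1456) = 58.0 × (-0.8368) = -48.54 mV

-48.5 mV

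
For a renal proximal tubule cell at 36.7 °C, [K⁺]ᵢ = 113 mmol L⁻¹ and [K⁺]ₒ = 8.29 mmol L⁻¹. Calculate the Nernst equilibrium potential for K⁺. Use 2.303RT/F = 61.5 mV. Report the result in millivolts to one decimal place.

-69.8 mV

E = (61.5/z) · log₁₀([K⁺]_out/[K⁺]_in) with z = +1.
= (61.5/1) · log₁₀(8.29/113) = 61.50 · log₁₀(0.07336)
= 61.50 · (-1.1345) = -69.77 mV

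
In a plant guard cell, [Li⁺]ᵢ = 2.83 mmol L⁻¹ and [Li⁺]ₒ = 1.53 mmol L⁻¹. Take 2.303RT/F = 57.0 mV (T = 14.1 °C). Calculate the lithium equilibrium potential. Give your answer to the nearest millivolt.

-15 mV

E = (57.0/z) · log₁₀([Li⁺]_out/[Li⁺]_in) with z = +1.
= (57.0/1) · log₁₀(1.53/2.83) = 57.00 · log₁₀(0.5406)
= 57.00 · (-0.2671) = -15.22 mV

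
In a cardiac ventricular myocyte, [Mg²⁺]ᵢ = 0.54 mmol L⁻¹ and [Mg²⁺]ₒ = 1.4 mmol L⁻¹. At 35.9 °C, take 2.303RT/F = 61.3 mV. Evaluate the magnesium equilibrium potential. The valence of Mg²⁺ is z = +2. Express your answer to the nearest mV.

E = (61.3/z) · log₁₀([Mg²⁺]_out/[Mg²⁺]_in) with z = +2.
= (61.3/2) · log₁₀(1.4/0.54) = 30.65 · log₁₀(2.593)
= 30.65 · (0.4137) = 12.68 mV

13 mV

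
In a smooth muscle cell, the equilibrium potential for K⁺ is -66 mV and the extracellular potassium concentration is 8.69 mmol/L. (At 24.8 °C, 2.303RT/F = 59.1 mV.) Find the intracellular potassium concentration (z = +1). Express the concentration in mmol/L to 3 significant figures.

114 mmol/L

Nernst: E = (59.1/1) · log₁₀([out]/[in]), so log₁₀([out]/[in]) = -66.0 × 1 / 59.1 = -1.1168.
[out]/[in] = 10^(-1.1168) = 0.07643.
[in] = 8.69 / 0.07643 = 113.7 mmol/L.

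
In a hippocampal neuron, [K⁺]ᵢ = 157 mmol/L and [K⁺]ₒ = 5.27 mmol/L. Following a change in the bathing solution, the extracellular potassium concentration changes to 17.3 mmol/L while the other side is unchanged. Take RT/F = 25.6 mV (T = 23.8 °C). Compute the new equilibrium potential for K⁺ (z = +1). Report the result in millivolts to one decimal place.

After the shift: [K⁺]_out = 17.3, [K⁺]_in = 157 mmol/L.
E_new = (25.6/1)·ln(17.3/157) = 25.60 · (-2.2055) = -56.46 mV

-56.5 mV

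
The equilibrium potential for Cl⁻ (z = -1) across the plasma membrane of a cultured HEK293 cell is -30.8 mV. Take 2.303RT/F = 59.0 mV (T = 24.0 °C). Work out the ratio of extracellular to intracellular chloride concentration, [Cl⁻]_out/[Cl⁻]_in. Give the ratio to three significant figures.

3.33

log₁₀([out]/[in]) = E·z/(59.0) = -30.8 × -1 / 59.0 = 0.5220
[out]/[in] = 10^(0.5220) = 3.327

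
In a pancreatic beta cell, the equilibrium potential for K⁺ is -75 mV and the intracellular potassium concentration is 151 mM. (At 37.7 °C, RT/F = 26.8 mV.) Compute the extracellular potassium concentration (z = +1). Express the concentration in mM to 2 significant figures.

9.2 mM

Nernst: E = (26.8/1) · ln([out]/[in]), so ln([out]/[in]) = -75.0 × 1 / 26.8 = -2.7985.
[out]/[in] = e^(-2.7985) = 0.0609.
[out] = 0.0609 × 151 = 9.196 mM.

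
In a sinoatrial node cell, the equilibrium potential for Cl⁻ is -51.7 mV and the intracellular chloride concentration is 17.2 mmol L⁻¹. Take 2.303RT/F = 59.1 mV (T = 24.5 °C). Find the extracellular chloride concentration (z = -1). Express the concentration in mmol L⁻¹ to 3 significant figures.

129 mmol L⁻¹

Nernst: E = (59.1/-1) · log₁₀([out]/[in]), so log₁₀([out]/[in]) = -51.7 × -1 / 59.1 = 0.8748.
[out]/[in] = 10^(0.8748) = 7.495.
[out] = 7.495 × 17.2 = 128.9 mmol L⁻¹.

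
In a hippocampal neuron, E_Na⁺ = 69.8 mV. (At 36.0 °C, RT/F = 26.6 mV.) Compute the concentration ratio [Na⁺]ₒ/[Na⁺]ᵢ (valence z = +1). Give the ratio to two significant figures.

ln([out]/[in]) = E·z/(26.6) = 69.8 × 1 / 26.6 = 2.6241
[out]/[in] = e^(2.6241) = 13.79

14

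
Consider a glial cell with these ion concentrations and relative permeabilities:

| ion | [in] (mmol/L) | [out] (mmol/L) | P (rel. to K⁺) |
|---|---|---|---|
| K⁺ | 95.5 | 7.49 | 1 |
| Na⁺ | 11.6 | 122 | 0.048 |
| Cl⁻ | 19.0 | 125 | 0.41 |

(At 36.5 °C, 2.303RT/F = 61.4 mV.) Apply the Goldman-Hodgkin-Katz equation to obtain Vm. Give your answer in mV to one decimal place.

-51.8 mV

Vm = 61.4 · log₁₀[(Σ P·[cation]ₒ + Σ P·[anion]ᵢ) / (Σ P·[cation]ᵢ + Σ P·[anion]ₒ)]
Numerator = 1×7.49 + 0.048×122 + 0.41×19.0 = 21.14
Denominator = 1×95.5 + 0.048×11.6 + 0.41×125 = 147.3
Vm = 61.4 · log₁₀(0.14348) = 61.4 × (-0.8432) = -51.77 mV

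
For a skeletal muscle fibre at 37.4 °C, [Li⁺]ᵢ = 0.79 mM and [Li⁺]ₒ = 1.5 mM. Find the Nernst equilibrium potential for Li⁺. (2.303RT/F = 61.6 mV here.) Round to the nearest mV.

17 mV

E = (61.6/z) · log₁₀([Li⁺]_out/[Li⁺]_in) with z = +1.
= (61.6/1) · log₁₀(1.5/0.79) = 61.60 · log₁₀(1.899)
= 61.60 · (0.2785) = 17.15 mV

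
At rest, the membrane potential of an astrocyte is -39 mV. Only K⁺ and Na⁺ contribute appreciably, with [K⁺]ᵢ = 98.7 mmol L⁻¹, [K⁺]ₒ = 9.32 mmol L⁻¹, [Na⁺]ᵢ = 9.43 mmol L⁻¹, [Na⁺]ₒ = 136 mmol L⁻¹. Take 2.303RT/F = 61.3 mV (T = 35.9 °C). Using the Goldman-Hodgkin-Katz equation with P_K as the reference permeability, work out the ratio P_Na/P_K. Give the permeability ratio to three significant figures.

Let α = P_Na/P_K. GHK: Vm = 61.3·log₁₀[(Kₒ + α·Naₒ)/(Kᵢ + α·Naᵢ)].
10^(Vm/61.3) = 10^(-39.0/61.3) = 0.23109
So 0.23109·(Kᵢ + α·Naᵢ) = Kₒ + α·Naₒ → α = (0.23109·98.7 − 9.32) / (136.0 − 0.23109·9.43)
α = (22.81 − 9.32) / (136.0 − 2.179) = 13.49/133.8 = 0.1008

0.101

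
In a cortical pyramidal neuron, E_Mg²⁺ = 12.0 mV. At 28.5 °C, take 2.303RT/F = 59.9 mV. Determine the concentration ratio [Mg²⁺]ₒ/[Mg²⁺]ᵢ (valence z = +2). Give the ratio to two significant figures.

2.5

log₁₀([out]/[in]) = E·z/(59.9) = 12.0 × 2 / 59.9 = 0.4007
[out]/[in] = 10^(0.4007) = 2.516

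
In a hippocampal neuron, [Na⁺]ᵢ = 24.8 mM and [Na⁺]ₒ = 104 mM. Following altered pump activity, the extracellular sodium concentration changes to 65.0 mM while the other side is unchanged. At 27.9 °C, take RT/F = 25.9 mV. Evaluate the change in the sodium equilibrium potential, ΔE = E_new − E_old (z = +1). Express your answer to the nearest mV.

E_old = (25.9/1)·ln(104/24.8) = 37.13 mV
E_new = (25.9/1)·ln(65.0/24.8) = 24.96 mV
ΔE = 24.96 − (37.13) = -12.17 mV

-12 mV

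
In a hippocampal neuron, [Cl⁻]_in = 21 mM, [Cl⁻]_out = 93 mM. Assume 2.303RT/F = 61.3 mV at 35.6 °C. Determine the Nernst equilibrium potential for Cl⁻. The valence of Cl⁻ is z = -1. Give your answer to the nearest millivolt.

E = (61.3/z) · log₁₀([Cl⁻]_out/[Cl⁻]_in) with z = -1.
For an anion, dividing by z = -1 reverses the sign.
= (61.3/-1) · log₁₀(93/21) = -61.30 · log₁₀(4.429)
= -61.30 · (0.6463) = -39.62 mV

-40 mV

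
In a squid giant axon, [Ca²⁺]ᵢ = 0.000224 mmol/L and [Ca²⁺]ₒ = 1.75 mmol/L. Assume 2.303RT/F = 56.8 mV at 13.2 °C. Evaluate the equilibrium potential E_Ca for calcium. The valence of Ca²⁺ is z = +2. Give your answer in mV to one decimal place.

E = (56.8/z) · log₁₀([Ca²⁺]_out/[Ca²⁺]_in) with z = +2.
= (56.8/2) · log₁₀(1.75/0.000224) = 28.40 · log₁₀(7812)
= 28.40 · (3.8928) = 110.56 mV

110.6 mV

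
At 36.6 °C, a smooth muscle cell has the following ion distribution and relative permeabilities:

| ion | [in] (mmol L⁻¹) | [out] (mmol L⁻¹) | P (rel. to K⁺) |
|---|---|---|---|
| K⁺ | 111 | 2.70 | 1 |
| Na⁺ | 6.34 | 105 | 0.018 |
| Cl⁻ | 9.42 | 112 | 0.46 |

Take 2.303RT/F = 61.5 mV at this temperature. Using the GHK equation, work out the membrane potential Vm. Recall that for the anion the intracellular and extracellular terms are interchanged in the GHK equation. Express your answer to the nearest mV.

-78 mV

Vm = 61.5 · log₁₀[(Σ P·[cation]ₒ + Σ P·[anion]ᵢ) / (Σ P·[cation]ᵢ + Σ P·[anion]ₒ)]
Numerator = 1×2.70 + 0.018×105 + 0.46×9.42 = 8.923
Denominator = 1×111 + 0.018×6.34 + 0.46×112 = 162.6
Vm = 61.5 · log₁₀(0.054867) = 61.5 × (-1.2607) = -77.53 mV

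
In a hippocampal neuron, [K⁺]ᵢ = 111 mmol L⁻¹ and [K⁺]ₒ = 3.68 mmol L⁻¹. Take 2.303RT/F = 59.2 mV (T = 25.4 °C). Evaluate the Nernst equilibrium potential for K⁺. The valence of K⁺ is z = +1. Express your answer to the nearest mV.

E = (59.2/z) · log₁₀([K⁺]_out/[K⁺]_in) with z = +1.
= (59.2/1) · log₁₀(3.68/111) = 59.20 · log₁₀(0.03315)
= 59.20 · (-1.4795) = -87.58 mV

-88 mV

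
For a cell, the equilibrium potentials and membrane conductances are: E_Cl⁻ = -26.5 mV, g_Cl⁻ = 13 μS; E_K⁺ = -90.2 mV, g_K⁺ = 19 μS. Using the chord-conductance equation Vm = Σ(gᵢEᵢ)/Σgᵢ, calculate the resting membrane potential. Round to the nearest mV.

-64 mV

Σ gᵢEᵢ = 13·(-26.5) + 19·(-90.2) = -2058.30
Σ gᵢ = 13 + 19 = 32
Vm = -2058.30 / 32 = -64.32 mV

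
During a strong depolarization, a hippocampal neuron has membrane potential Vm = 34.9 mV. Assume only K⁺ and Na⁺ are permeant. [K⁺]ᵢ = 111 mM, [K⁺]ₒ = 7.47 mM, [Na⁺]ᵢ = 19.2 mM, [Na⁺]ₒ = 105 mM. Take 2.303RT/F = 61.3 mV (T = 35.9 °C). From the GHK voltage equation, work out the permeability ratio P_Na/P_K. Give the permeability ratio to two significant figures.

Let α = P_Na/P_K. GHK: Vm = 61.3·log₁₀[(Kₒ + α·Naₒ)/(Kᵢ + α·Naᵢ)].
10^(Vm/61.3) = 10^(34.9/61.3) = 3.7096
So 3.7096·(Kᵢ + α·Naᵢ) = Kₒ + α·Naₒ → α = (3.7096·111.0 − 7.47) / (105.0 − 3.7096·19.2)
α = (411.8 − 7.47) / (105.0 − 71.22) = 404.3/33.78 = 11.97

12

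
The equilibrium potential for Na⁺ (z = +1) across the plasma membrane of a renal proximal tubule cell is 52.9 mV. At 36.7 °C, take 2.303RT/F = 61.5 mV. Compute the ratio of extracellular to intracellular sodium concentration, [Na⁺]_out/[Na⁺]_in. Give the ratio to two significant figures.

log₁₀([out]/[in]) = E·z/(61.5) = 52.9 × 1 / 61.5 = 0.8602
[out]/[in] = 10^(0.8602) = 7.247

7.2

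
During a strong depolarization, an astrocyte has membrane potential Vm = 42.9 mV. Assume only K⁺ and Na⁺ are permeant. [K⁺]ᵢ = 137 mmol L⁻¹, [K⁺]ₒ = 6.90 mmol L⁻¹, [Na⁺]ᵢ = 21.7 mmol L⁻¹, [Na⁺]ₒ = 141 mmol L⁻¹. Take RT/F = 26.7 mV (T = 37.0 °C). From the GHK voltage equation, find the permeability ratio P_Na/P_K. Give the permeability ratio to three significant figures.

20.6

Let α = P_Na/P_K. GHK: Vm = 26.7·ln[(Kₒ + α·Naₒ)/(Kᵢ + α·Naᵢ)].
e^(Vm/26.7) = e^(42.9/26.7) = 4.9865
So 4.9865·(Kᵢ + α·Naᵢ) = Kₒ + α·Naₒ → α = (4.9865·137.0 − 6.9) / (141.0 − 4.9865·21.7)
α = (683.2 − 6.9) / (141.0 − 108.2) = 676.3/32.79 = 20.62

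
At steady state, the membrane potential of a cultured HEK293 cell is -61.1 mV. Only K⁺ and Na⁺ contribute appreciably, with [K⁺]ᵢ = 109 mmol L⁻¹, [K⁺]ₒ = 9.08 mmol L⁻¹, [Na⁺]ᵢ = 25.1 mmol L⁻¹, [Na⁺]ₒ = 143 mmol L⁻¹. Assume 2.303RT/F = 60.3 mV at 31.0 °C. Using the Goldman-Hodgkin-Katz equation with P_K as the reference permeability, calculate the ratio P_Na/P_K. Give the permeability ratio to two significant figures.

Let α = P_Na/P_K. GHK: Vm = 60.3·log₁₀[(Kₒ + α·Naₒ)/(Kᵢ + α·Naᵢ)].
10^(Vm/60.3) = 10^(-61.1/60.3) = 0.096991
So 0.096991·(Kᵢ + α·Naᵢ) = Kₒ + α·Naₒ → α = (0.096991·109.0 − 9.08) / (143.0 − 0.096991·25.1)
α = (10.57 − 9.08) / (143.0 − 2.434) = 1.492/140.6 = 0.01061

0.011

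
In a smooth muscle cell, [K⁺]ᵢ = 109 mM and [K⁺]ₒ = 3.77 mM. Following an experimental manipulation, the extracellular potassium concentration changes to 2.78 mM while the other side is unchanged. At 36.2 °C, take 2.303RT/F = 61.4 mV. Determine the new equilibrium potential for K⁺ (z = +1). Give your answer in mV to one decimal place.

After the shift: [K⁺]_out = 2.78, [K⁺]_in = 109 mM.
E_new = (61.4/1)·log₁₀(2.78/109) = 61.40 · (-1.5934) = -97.83 mV

-97.8 mV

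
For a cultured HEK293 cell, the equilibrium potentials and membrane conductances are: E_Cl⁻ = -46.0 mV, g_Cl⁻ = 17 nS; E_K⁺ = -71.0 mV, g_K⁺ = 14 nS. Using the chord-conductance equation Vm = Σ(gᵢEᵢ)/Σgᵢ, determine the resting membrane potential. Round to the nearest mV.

Σ gᵢEᵢ = 17·(-46.0) + 14·(-71.0) = -1776.00
Σ gᵢ = 17 + 14 = 31
Vm = -1776.00 / 31 = -57.29 mV

-57 mV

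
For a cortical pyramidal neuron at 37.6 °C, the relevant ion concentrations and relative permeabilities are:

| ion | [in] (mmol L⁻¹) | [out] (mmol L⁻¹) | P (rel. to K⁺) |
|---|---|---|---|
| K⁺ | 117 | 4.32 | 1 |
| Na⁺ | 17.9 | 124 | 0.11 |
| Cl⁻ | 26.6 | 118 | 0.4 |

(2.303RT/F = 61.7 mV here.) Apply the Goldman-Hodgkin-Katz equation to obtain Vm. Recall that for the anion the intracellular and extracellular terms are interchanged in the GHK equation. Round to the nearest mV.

-47 mV

Vm = 61.7 · log₁₀[(Σ P·[cation]ₒ + Σ P·[anion]ᵢ) / (Σ P·[cation]ᵢ + Σ P·[anion]ₒ)]
Numerator = 1×4.32 + 0.11×124 + 0.4×26.6 = 28.6
Denominator = 1×117 + 0.11×17.9 + 0.4×118 = 166.2
Vm = 61.7 · log₁₀(0.17211) = 61.7 × (-0.7642) = -47.15 mV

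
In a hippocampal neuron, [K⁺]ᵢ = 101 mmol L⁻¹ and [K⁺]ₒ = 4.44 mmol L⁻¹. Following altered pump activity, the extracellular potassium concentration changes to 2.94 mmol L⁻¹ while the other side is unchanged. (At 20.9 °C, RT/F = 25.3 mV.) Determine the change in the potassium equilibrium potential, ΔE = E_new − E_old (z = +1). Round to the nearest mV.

-10 mV

E_old = (25.3/1)·ln(4.44/101) = -79.05 mV
E_new = (25.3/1)·ln(2.94/101) = -89.48 mV
ΔE = -89.48 − (-79.05) = -10.43 mV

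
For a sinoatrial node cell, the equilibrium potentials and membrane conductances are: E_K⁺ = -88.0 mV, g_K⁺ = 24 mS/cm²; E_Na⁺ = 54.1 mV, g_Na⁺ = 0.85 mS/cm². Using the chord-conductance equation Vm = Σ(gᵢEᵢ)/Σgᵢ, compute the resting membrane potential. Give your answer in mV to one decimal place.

-83.1 mV

Σ gᵢEᵢ = 24·(-88.0) + 0.85·(54.1) = -2066.01
Σ gᵢ = 24 + 0.85 = 24.85
Vm = -2066.01 / 24.85 = -83.14 mV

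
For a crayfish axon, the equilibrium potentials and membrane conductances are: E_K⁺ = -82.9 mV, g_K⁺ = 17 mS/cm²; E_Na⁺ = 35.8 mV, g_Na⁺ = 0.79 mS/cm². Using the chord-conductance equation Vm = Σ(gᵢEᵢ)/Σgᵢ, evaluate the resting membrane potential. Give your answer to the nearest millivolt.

-78 mV

Σ gᵢEᵢ = 17·(-82.9) + 0.79·(35.8) = -1381.02
Σ gᵢ = 17 + 0.79 = 17.79
Vm = -1381.02 / 17.79 = -77.63 mV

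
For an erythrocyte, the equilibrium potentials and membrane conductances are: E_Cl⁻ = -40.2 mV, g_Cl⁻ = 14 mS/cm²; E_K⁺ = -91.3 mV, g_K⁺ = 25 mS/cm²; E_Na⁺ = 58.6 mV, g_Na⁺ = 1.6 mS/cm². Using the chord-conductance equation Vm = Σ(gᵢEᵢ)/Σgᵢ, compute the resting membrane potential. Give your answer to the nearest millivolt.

-68 mV

Σ gᵢEᵢ = 14·(-40.2) + 25·(-91.3) + 1.6·(58.6) = -2751.54
Σ gᵢ = 14 + 25 + 1.6 = 40.6
Vm = -2751.54 / 40.6 = -67.77 mV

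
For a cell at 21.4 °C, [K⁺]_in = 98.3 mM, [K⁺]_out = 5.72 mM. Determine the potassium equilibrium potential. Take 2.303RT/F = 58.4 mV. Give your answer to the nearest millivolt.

E = (58.4/z) · log₁₀([K⁺]_out/[K⁺]_in) with z = +1.
= (58.4/1) · log₁₀(5.72/98.3) = 58.40 · log₁₀(0.05819)
= 58.40 · (-1.2352) = -72.13 mV

-72 mV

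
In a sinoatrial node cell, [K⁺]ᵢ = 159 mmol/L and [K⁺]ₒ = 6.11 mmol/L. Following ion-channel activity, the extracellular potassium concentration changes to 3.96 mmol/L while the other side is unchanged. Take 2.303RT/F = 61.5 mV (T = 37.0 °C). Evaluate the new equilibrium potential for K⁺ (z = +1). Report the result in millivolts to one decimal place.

After the shift: [K⁺]_out = 3.96, [K⁺]_in = 159 mmol/L.
E_new = (61.5/1)·log₁₀(3.96/159) = 61.50 · (-1.6037) = -98.63 mV

-98.6 mV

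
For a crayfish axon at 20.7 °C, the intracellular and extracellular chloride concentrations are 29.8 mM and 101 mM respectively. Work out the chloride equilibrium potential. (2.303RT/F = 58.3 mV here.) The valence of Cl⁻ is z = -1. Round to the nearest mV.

E = (58.3/z) · log₁₀([Cl⁻]_out/[Cl⁻]_in) with z = -1.
For an anion, dividing by z = -1 reverses the sign.
= (58.3/-1) · log₁₀(101/29.8) = -58.30 · log₁₀(3.389)
= -58.30 · (0.5301) = -30.91 mV

-31 mV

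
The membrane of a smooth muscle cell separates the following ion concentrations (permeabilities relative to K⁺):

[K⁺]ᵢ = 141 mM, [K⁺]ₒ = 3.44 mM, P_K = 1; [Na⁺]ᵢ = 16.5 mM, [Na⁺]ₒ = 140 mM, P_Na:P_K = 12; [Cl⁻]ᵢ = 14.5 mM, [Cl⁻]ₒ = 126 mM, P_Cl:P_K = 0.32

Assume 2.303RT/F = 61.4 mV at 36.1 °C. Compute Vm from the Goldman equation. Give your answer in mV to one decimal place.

Vm = 61.4 · log₁₀[(Σ P·[cation]ₒ + Σ P·[anion]ᵢ) / (Σ P·[cation]ᵢ + Σ P·[anion]ₒ)]
Numerator = 1×3.44 + 12×140 + 0.32×14.5 = 1688
Denominator = 1×141 + 12×16.5 + 0.32×126 = 379.3
Vm = 61.4 · log₁₀(4.4503) = 61.4 × (0.6484) = 39.81 mV

39.8 mV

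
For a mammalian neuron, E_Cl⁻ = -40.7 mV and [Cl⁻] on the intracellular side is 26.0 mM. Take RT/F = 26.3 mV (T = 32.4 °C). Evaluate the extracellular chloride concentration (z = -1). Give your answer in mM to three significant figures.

Nernst: E = (26.3/-1) · ln([out]/[in]), so ln([out]/[in]) = -40.7 × -1 / 26.3 = 1.5475.
[out]/[in] = e^(1.5475) = 4.7.
[out] = 4.7 × 26.0 = 122.2 mM.

122 mM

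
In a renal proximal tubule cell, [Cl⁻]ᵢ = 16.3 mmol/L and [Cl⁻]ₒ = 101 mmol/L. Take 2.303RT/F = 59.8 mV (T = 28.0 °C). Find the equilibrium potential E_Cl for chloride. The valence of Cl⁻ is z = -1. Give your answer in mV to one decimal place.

-47.4 mV

E = (59.8/z) · log₁₀([Cl⁻]_out/[Cl⁻]_in) with z = -1.
For an anion, dividing by z = -1 reverses the sign.
= (59.8/-1) · log₁₀(101/16.3) = -59.80 · log₁₀(6.196)
= -59.80 · (0.7921) = -47.37 mV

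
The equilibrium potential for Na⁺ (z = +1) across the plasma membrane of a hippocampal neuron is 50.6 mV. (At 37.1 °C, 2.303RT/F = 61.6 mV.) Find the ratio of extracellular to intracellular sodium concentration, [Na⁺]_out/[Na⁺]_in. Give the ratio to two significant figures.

log₁₀([out]/[in]) = E·z/(61.6) = 50.6 × 1 / 61.6 = 0.8214
[out]/[in] = 10^(0.8214) = 6.629

6.6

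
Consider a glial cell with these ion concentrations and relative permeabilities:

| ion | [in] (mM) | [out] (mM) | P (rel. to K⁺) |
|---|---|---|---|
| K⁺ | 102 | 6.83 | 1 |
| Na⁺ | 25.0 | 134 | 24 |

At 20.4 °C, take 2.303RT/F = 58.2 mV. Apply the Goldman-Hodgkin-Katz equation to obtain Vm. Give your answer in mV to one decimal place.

38.5 mV

Vm = 58.2 · log₁₀[(Σ P·[cation]ₒ + Σ P·[anion]ᵢ) / (Σ P·[cation]ᵢ + Σ P·[anion]ₒ)]
Numerator = 1×6.83 + 24×134 = 3223
Denominator = 1×102 + 24×25.0 = 702
Vm = 58.2 · log₁₀(4.5909) = 58.2 × (0.6619) = 38.52 mV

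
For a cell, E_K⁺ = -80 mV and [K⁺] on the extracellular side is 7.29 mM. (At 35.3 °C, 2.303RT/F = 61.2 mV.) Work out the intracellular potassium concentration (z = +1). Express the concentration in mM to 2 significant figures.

150 mM

Nernst: E = (61.2/1) · log₁₀([out]/[in]), so log₁₀([out]/[in]) = -80.0 × 1 / 61.2 = -1.3072.
[out]/[in] = 10^(-1.3072) = 0.0493.
[in] = 7.29 / 0.0493 = 147.9 mM.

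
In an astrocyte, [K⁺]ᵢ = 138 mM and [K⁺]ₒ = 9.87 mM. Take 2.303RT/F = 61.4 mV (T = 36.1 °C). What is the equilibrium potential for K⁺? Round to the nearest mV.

-70 mV

E = (61.4/z) · log₁₀([K⁺]_out/[K⁺]_in) with z = +1.
= (61.4/1) · log₁₀(9.87/138) = 61.40 · log₁₀(0.07152)
= 61.40 · (-1.1456) = -70.34 mV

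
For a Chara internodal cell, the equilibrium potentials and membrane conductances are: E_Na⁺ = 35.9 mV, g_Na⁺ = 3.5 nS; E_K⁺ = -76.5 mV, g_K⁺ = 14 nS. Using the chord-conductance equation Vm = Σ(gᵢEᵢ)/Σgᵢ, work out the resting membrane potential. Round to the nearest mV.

-54 mV

Σ gᵢEᵢ = 3.5·(35.9) + 14·(-76.5) = -945.35
Σ gᵢ = 3.5 + 14 = 17.5
Vm = -945.35 / 17.5 = -54.02 mV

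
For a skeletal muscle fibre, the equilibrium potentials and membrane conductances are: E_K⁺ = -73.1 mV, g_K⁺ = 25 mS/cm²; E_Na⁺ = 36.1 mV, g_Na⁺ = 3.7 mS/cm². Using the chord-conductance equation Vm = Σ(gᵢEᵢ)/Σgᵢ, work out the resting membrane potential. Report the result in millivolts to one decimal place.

-59.0 mV

Σ gᵢEᵢ = 25·(-73.1) + 3.7·(36.1) = -1693.93
Σ gᵢ = 25 + 3.7 = 28.7
Vm = -1693.93 / 28.7 = -59.02 mV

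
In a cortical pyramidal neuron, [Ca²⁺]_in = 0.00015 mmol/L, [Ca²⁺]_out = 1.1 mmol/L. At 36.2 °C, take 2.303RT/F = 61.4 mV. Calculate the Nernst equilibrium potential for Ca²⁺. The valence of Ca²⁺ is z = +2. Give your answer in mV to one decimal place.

E = (61.4/z) · log₁₀([Ca²⁺]_out/[Ca²⁺]_in) with z = +2.
= (61.4/2) · log₁₀(1.1/0.00015) = 30.70 · log₁₀(7333)
= 30.70 · (3.8653) = 118.66 mV

118.7 mV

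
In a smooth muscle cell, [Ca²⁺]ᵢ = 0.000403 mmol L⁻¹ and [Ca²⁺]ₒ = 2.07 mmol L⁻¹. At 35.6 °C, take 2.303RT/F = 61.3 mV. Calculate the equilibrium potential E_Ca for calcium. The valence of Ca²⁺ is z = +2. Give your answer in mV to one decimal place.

113.7 mV

E = (61.3/z) · log₁₀([Ca²⁺]_out/[Ca²⁺]_in) with z = +2.
= (61.3/2) · log₁₀(2.07/0.000403) = 30.65 · log₁₀(5136)
= 30.65 · (3.7107) = 113.73 mV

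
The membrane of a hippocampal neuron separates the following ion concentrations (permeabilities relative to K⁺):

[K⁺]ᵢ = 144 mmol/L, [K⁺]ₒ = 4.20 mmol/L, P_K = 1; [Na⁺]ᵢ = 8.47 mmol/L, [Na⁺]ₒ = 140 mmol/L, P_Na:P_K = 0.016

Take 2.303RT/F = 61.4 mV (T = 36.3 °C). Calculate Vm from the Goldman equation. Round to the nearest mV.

Vm = 61.4 · log₁₀[(Σ P·[cation]ₒ + Σ P·[anion]ᵢ) / (Σ P·[cation]ᵢ + Σ P·[anion]ₒ)]
Numerator = 1×4.20 + 0.016×140 = 6.44
Denominator = 1×144 + 0.016×8.47 = 144.1
Vm = 61.4 · log₁₀(0.04468) = 61.4 × (-1.3499) = -82.88 mV

-83 mV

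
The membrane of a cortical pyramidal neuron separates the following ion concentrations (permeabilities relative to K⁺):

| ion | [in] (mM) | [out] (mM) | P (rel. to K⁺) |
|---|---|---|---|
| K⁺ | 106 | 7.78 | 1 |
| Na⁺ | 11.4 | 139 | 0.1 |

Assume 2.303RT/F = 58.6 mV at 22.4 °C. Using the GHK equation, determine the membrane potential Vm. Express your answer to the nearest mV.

Vm = 58.6 · log₁₀[(Σ P·[cation]ₒ + Σ P·[anion]ᵢ) / (Σ P·[cation]ᵢ + Σ P·[anion]ₒ)]
Numerator = 1×7.78 + 0.1×139 = 21.68
Denominator = 1×106 + 0.1×11.4 = 107.1
Vm = 58.6 · log₁₀(0.20235) = 58.6 × (-0.6939) = -40.66 mV

-41 mV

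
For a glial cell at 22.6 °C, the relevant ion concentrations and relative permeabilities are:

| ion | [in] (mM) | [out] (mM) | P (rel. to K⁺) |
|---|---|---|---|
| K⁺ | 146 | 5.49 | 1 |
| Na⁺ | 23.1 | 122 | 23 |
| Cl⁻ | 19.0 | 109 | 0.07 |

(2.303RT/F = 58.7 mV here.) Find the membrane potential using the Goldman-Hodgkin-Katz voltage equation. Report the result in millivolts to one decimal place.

Vm = 58.7 · log₁₀[(Σ P·[cation]ₒ + Σ P·[anion]ᵢ) / (Σ P·[cation]ᵢ + Σ P·[anion]ₒ)]
Numerator = 1×5.49 + 23×122 + 0.07×19.0 = 2813
Denominator = 1×146 + 23×23.1 + 0.07×109 = 684.9
Vm = 58.7 · log₁₀(4.1067) = 58.7 × (0.6135) = 36.01 mV

36.0 mV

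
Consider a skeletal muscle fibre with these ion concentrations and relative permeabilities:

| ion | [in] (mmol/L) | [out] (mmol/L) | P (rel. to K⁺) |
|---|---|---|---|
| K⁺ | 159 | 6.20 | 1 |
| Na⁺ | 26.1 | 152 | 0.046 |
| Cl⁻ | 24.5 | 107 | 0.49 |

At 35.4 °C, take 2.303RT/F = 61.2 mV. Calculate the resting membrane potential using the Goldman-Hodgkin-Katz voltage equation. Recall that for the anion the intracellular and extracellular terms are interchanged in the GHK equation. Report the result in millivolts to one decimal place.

-56.7 mV

Vm = 61.2 · log₁₀[(Σ P·[cation]ₒ + Σ P·[anion]ᵢ) / (Σ P·[cation]ᵢ + Σ P·[anion]ₒ)]
Numerator = 1×6.20 + 0.046×152 + 0.49×24.5 = 25.2
Denominator = 1×159 + 0.046×26.1 + 0.49×107 = 212.6
Vm = 61.2 · log₁₀(0.1185) = 61.2 × (-0.9263) = -56.69 mV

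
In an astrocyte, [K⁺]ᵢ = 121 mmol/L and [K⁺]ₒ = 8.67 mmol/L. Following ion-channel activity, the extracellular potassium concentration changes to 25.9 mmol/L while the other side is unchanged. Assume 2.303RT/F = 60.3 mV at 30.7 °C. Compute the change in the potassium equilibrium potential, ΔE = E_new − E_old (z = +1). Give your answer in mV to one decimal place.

28.7 mV

E_old = (60.3/1)·log₁₀(8.67/121) = -69.03 mV
E_new = (60.3/1)·log₁₀(25.9/121) = -40.37 mV
ΔE = -40.37 − (-69.03) = 28.66 mV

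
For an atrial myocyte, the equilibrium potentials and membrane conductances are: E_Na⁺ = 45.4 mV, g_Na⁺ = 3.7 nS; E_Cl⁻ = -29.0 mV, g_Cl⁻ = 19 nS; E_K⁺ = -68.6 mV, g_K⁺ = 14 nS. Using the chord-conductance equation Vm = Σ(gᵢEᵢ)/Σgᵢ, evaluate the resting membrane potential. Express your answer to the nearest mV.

-37 mV

Σ gᵢEᵢ = 3.7·(45.4) + 19·(-29.0) + 14·(-68.6) = -1343.42
Σ gᵢ = 3.7 + 19 + 14 = 36.7
Vm = -1343.42 / 36.7 = -36.61 mV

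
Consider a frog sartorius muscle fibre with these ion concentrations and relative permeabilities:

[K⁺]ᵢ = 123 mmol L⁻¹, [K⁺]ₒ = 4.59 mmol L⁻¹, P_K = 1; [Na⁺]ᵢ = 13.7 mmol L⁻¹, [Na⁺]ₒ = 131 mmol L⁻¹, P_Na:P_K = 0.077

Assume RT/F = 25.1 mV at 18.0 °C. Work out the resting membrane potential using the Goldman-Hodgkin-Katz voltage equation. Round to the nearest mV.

-54 mV

Vm = 25.1 · ln[(Σ P·[cation]ₒ + Σ P·[anion]ᵢ) / (Σ P·[cation]ᵢ + Σ P·[anion]ₒ)]
Numerator = 1×4.59 + 0.077×131 = 14.68
Denominator = 1×123 + 0.077×13.7 = 124.1
Vm = 25.1 · ln(0.11831) = 25.1 × (-2.1344) = -53.57 mV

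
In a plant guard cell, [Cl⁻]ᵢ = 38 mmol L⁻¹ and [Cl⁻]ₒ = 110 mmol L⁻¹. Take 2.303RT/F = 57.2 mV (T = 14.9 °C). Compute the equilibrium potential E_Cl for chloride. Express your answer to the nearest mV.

-26 mV

E = (57.2/z) · log₁₀([Cl⁻]_out/[Cl⁻]_in) with z = -1.
For an anion, dividing by z = -1 reverses the sign.
= (57.2/-1) · log₁₀(110/38) = -57.20 · log₁₀(2.895)
= -57.20 · (0.4616) = -26.40 mV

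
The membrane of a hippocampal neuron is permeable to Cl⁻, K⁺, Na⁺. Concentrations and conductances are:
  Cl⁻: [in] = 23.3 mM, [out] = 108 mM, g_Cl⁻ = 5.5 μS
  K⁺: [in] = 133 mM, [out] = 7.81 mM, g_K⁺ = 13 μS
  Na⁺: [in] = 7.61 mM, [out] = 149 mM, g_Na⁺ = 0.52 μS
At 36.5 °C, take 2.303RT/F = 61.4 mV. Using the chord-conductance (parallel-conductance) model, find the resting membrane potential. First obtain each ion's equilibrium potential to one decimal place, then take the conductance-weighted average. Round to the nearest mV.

E_Cl⁻ = (61.4/-1)·log₁₀(108/23.3) = -40.9 mV
E_K⁺ = (61.4/1)·log₁₀(7.81/133) = -75.6 mV
E_Na⁺ = (61.4/1)·log₁₀(149/7.61) = 79.3 mV
Vm = (Σ gᵢEᵢ)/(Σ gᵢ) = (5.5·-40.9 + 13·-75.6 + 0.52·79.3) / (5.5 + 13 + 0.52)
= -1166.51 / 19.02 = -61.33 mV

-61 mV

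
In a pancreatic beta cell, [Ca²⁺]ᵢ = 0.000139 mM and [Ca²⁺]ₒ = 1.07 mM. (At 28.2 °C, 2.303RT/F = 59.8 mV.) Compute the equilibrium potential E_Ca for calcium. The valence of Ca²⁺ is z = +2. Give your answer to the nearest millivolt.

E = (59.8/z) · log₁₀([Ca²⁺]_out/[Ca²⁺]_in) with z = +2.
= (59.8/2) · log₁₀(1.07/0.000139) = 29.90 · log₁₀(7698)
= 29.90 · (3.8864) = 116.20 mV

116 mV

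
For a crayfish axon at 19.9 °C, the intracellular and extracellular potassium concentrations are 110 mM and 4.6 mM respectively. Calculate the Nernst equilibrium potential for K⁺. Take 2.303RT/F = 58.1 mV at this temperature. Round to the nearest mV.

E = (58.1/z) · log₁₀([K⁺]_out/[K⁺]_in) with z = +1.
= (58.1/1) · log₁₀(4.6/110) = 58.10 · log₁₀(0.04182)
= 58.10 · (-1.3786) = -80.10 mV

-80 mV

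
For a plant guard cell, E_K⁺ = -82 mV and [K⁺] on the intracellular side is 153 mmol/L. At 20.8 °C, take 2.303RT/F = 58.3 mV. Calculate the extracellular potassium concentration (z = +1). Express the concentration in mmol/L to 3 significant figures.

Nernst: E = (58.3/1) · log₁₀([out]/[in]), so log₁₀([out]/[in]) = -82.0 × 1 / 58.3 = -1.4065.
[out]/[in] = 10^(-1.4065) = 0.03922.
[out] = 0.03922 × 153 = 6 mmol/L.

6.00 mmol/L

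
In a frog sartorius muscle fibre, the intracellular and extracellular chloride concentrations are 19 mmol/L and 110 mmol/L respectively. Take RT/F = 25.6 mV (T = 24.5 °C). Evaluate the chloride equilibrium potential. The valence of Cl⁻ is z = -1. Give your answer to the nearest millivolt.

-45 mV

E = (25.6/z) · ln([Cl⁻]_out/[Cl⁻]_in) with z = -1.
For an anion, dividing by z = -1 reverses the sign.
= (25.6/-1) · ln(110/19) = -25.60 · ln(5.789)
= -25.60 · (1.7560) = -44.95 mV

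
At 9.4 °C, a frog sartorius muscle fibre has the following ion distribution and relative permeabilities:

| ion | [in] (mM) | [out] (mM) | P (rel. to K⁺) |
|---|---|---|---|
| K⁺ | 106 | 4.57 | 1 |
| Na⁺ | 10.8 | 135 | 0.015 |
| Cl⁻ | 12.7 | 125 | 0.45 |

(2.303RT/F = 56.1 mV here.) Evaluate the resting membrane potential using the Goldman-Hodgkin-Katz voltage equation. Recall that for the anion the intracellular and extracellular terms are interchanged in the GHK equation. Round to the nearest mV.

-63 mV

Vm = 56.1 · log₁₀[(Σ P·[cation]ₒ + Σ P·[anion]ᵢ) / (Σ P·[cation]ᵢ + Σ P·[anion]ₒ)]
Numerator = 1×4.57 + 0.015×135 + 0.45×12.7 = 12.31
Denominator = 1×106 + 0.015×10.8 + 0.45×125 = 162.4
Vm = 56.1 · log₁₀(0.075795) = 56.1 × (-1.1204) = -62.85 mV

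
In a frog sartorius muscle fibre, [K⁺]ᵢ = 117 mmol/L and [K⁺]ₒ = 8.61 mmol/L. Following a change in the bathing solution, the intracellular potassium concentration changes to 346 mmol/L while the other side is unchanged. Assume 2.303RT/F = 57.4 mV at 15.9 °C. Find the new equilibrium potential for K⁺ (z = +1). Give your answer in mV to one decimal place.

-92.1 mV

After the shift: [K⁺]_out = 8.61, [K⁺]_in = 346 mmol/L.
E_new = (57.4/1)·log₁₀(8.61/346) = 57.40 · (-1.6041) = -92.07 mV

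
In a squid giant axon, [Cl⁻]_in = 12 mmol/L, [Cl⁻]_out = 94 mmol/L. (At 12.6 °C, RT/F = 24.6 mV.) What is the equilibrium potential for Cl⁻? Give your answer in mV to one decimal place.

-50.6 mV

E = (24.6/z) · ln([Cl⁻]_out/[Cl⁻]_in) with z = -1.
For an anion, dividing by z = -1 reverses the sign.
= (24.6/-1) · ln(94/12) = -24.60 · ln(7.833)
= -24.60 · (2.0584) = -50.64 mV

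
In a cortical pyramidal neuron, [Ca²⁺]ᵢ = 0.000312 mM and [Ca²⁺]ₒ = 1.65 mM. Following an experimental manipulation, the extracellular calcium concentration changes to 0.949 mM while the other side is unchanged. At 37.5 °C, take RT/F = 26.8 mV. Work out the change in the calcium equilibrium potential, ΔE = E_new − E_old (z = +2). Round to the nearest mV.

-7 mV

E_old = (26.8/2)·ln(1.65/0.000312) = 114.88 mV
E_new = (26.8/2)·ln(0.949/0.000312) = 107.47 mV
ΔE = 107.47 − (114.88) = -7.41 mV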